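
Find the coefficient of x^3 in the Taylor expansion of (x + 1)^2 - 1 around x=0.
Expand to order 3: (x + 1)^2 - 1 = x^2 + 2·x + O(x^4).
The coefficient of x^3 is 0.

Final answer: 0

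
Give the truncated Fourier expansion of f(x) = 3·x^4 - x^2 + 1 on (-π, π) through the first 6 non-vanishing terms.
(148 - 24·π^2)·cos(x) + (-10 + 6·π^2)·cos(2·x) + (20/9 - 8·π^2/3)·cos(3·x) + (-13/16 + 3·π^2/2)·cos(4·x) + (244/625 - 24·π^2/25)·cos(5·x) - π^2/3 + 1 + 3·π^4/5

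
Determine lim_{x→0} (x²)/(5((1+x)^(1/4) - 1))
Both numerator and denominator → 0 as x → 0; this is a 0/0 indeterminate form.
Expand each to leading order near x = 0: numerator ~ x^2, denominator ~ 5·x/4.
The limit of the ratio is 0.

Final answer: 0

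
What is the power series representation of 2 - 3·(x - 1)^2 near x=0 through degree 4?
-3·x^2 + 6·x - 1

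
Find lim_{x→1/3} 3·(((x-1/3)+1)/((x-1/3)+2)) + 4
Direct substitution at x = 1/3 gives 11/2.

Final answer: 11/2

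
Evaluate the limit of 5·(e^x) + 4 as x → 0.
Direct substitution at x = 0 gives 9.

Final answer: 9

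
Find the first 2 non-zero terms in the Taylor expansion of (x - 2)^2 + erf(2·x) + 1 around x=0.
x·(-4 + 4/√(π)) + 5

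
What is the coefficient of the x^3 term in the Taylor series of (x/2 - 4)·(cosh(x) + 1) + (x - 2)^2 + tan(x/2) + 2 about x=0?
Expand to order 3: (x/2 - 4)·(cosh(x) + 1) + (x - 2)^2 + tan(x/2) + 2 = 7·x^3/24 - x^2 - 5·x/2 - 2 + O(x^4).
The coefficient of x^3 is 7/24.

Final answer: 7/24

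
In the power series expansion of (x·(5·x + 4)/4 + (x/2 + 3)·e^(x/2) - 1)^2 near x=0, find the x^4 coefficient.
Expand to order 4: (x·(5·x + 4)/4 + (x/2 + 3)·e^(x/2) - 1)^2 = 833·x^4/192 + 47·x^3/4 + 33·x^2/2 + 12·x + 4 + O(x^5).
The coefficient of x^4 is 833/192.

Final answer: 833/192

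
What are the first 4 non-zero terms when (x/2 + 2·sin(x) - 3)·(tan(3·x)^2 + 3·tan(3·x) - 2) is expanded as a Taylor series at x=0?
-347·x^3/6 - 9·x^2/2 - 32·x + 6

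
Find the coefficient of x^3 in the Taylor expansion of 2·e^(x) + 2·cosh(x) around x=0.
Expand to order 3: 2·e^(x) + 2·cosh(x) = x^3/3 + 2·x^2 + 2·x + 4 + O(x^4).
The coefficient of x^3 is 1/3.

Final answer: 1/3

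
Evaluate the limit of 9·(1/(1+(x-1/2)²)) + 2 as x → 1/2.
Direct substitution at x = 1/2 gives 11.

Final answer: 11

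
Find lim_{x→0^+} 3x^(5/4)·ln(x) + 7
The product is a 0·∞ indeterminate form at x → 0⁺.
Rewrite the product as 3·ln(x) / x^(-5/4) and apply L'Hôpital, or use the standard hierarchy x^(-5/4) ≫ |ln x| as x → 0⁺.
The indeterminate product → 0, so the limit = 7.

Final answer: 7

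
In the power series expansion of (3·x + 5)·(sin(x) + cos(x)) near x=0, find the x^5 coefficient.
Expand to order 5: (3·x + 5)·(sin(x) + cos(x)) = x^5/6 - 7·x^4/24 - 7·x^3/3 + x^2/2 + 8·x + 5 + O(x^6).
The coefficient of x^5 is 1/6.

Final answer: 1/6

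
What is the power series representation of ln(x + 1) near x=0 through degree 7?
x^7/7 - x^6/6 + x^5/5 - x^4/4 + x^3/3 - x^2/2 + x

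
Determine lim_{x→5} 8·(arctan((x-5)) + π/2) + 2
Direct substitution at x = 5 gives 2 + 4·π.

Final answer: 2 + 4·π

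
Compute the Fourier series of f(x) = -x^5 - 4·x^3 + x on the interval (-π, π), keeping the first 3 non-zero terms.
(-2·π^4 - 190 + 32·π^2)·sin(x) + (-π^2 + 1/2 + π^4)·sin(2·x) + (-2·π^4/3 - 32·π^2/27 + 118/81)·sin(3·x)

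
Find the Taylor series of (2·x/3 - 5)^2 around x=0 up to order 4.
4·x^2/9 - 20·x/3 + 25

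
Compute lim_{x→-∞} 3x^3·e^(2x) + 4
The product is a 0·∞ indeterminate form at x → -∞.
Rewrite the product as 3x^3 / e^(-2x) (an ∞/∞ form) and apply L'Hôpital, or use the standard hierarchy e^(2|x|) ≫ |x^3| as x → -∞.
The indeterminate product → 0, so the limit = 4.

Final answer: 4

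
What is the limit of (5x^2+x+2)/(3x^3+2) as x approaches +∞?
This is an ∞/∞ indeterminate form as x → +∞.
Divide numerator and denominator by x^3 and let the lower-order terms vanish; the numerator's degree 2 is below the denominator's degree 3, so the quotient → 0.
Limit = 0.

Final answer: 0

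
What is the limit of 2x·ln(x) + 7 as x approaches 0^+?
The product is a 0·∞ indeterminate form at x → 0⁺.
Rewrite the product as 2·ln(x) / x^(-1) and apply L'Hôpital, or use the standard hierarchy x^(-1) ≫ |ln x| as x → 0⁺.
The indeterminate product → 0, so the limit = 7.

Final answer: 7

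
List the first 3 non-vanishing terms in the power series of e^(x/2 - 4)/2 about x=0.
x^2·e^(-4)/16 + x·e^(-4)/4 + e^(-4)/2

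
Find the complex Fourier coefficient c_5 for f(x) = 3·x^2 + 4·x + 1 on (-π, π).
Compute the real Fourier coefficients first: a_5 = -12/25, b_5 = 8/5.
Then c_5 = (a_5 − i·b_5)/2 = -6/25 - 4·i/5.

Final answer: -6/25 - 4·i/5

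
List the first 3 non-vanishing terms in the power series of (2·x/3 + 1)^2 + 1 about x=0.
4·x^2/9 + 4·x/3 + 2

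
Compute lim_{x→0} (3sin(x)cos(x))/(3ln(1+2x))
Both numerator and denominator → 0 as x → 0; this is a 0/0 indeterminate form.
Expand each to leading order near x = 0: numerator ~ 3·x, denominator ~ 6·x.
The limit of the ratio is 1/2.

Final answer: 1/2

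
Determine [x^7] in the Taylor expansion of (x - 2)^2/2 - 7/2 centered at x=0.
Expand to order 7: (x - 2)^2/2 - 7/2 = x^2/2 - 2·x - 3/2 + O(x^8).
The coefficient of x^7 is 0.

Final answer: 0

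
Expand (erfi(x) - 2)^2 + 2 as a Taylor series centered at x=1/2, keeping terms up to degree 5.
-4·erfi(1/2) + erfi(1/2)^2 + 6 + (-8·e^(1/4) + 4·e^(1/4)·erfi(1/2))·(x - 1/2)/√(π) + (-4·π·e^(1/4) + 2·π·e^(1/4)·erfi(1/2) + 4·√(π)·e^(1/2))·(x - 1/2)^2/π^(3/2) + (-4·π·e^(1/4) + 2·π·e^(1/4)·erfi(1/2) + 4·√(π)·e^(1/2))·(x - 1/2)^3/π^(3/2) + (-14·π·e^(1/4) + 7·π·e^(1/4)·erfi(1/2) + 30·√(π)·e^(1/2))·(x - 1/2)^4/(6·π^(3/2)) + (-10·π·e^(1/4) + 5·π·e^(1/4)·erfi(1/2) + 26·√(π)·e^(1/2))·(x - 1/2)^5/(6·π^(3/2))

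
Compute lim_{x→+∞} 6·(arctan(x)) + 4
Evaluate the dominant behaviour as x → +∞; each term tends to a finite value or vanishes.
Limit = 4 + 3·π.

Final answer: 4 + 3·π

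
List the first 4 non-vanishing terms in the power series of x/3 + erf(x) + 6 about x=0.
x^5/(5·√(π)) - 2·x^3/(3·√(π)) + x·(1/3 + 2/√(π)) + 6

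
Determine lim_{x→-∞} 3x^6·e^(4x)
This is a 0·∞ indeterminate form at x → -∞.
Rewrite the product as 3x^6 / e^(-4x) (an ∞/∞ form) and apply L'Hôpital, or use the standard hierarchy e^(4|x|) ≫ |x^6| as x → -∞.
The indeterminate product → 0, so the limit = 0.

Final answer: 0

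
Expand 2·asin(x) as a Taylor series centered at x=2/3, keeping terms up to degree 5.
2·asin(2/3) + 6·√(5)·(x - 2/3)/5 + 18·√(5)·(x - 2/3)^2/25 + 153·√(5)·(x - 2/3)^3/125 + 567·√(5)·(x - 2/3)^4/250 + 60021·√(5)·(x - 2/3)^5/12500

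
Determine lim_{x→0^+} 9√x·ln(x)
This is a 0·∞ indeterminate form at x → 0⁺.
Rewrite the product as 9·ln(x) / x^(-1/2) and apply L'Hôpital, or use the standard hierarchy x^(-1/2) ≫ |ln x| as x → 0⁺.
The indeterminate product → 0, so the limit = 0.

Final answer: 0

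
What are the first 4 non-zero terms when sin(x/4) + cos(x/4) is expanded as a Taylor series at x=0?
-x^3/384 - x^2/32 + x/4 + 1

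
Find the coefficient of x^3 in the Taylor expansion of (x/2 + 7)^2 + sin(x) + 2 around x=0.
Expand to order 3: (x/2 + 7)^2 + sin(x) + 2 = -x^3/6 + x^2/4 + 8·x + 51 + O(x^4).
The coefficient of x^3 is -1/6.

Final answer: -1/6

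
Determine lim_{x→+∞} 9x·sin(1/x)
As x → +∞: let u = 1/x → 0⁺; then 9·x·sin(1/x) = 9·1·sin(u)/u → 9·1·1 = 9.
Limit = 9.

Final answer: 9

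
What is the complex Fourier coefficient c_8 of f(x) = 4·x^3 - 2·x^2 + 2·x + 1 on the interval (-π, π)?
Compute the real Fourier coefficients first: a_8 = -1/8, b_8 = -π^2 - 13/32.
Then c_8 = (a_8 − i·b_8)/2 = -1/16 + 13·i/64 + i·π^2/2.

Final answer: -1/16 + 13·i/64 + i·π^2/2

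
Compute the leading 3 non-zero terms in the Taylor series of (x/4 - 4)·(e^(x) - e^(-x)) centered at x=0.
-4·x^3/3 + x^2/2 - 8·x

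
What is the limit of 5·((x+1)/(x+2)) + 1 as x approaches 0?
Direct substitution at x = 0 gives 7/2.

Final answer: 7/2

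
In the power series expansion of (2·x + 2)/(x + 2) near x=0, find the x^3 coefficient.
Expand to order 3: (2·x + 2)/(x + 2) = x^3/8 - x^2/4 + x/2 + 1 + O(x^4).
The coefficient of x^3 is 1/8.

Final answer: 1/8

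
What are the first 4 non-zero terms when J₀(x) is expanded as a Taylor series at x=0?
-x^6/2304 + x^4/64 - x^2/4 + 1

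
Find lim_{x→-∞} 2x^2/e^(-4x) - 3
The quotient is an ∞/∞ indeterminate form as x → -∞.
Compare growth rates of the dominant terms (exponentials ≫ polynomials ≫ logarithms), or apply L'Hôpital's rule; the quotient → 0.
Adding the constant: 0 - 3 = -3. Limit = -3.

Final answer: -3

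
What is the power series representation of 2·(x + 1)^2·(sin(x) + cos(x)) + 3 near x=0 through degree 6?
41·x^6/360 - 3·x^5/20 - 19·x^4/12 - x^3/3 + 5·x^2 + 6·x + 5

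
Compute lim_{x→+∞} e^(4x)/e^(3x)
This is an ∞/∞ indeterminate form as x → +∞.
Rewrite e^(4x)/e^(3x) = e^((4−3)x) = e^(x); the exponent coefficient is 1 > 0 so e^(x) → ∞.
Limit = ∞.

Final answer: ∞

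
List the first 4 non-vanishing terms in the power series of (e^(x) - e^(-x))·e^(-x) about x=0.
-2·x^4/3 + 4·x^3/3 - 2·x^2 + 2·x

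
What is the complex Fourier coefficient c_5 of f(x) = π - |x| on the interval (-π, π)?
Compute the real Fourier coefficients first: a_5 = 4/(25·π), b_5 = 0.
Then c_5 = (a_5 − i·b_5)/2 = 2/(25·π).

Final answer: 2/(25·π)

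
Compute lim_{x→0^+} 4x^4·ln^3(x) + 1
The product is a 0·∞ indeterminate form at x → 0⁺.
Rewrite the product as 4·ln^3(x) / x^(-4) and apply L'Hôpital, or use the standard hierarchy x^(-4) ≫ |ln x|^3 as x → 0⁺.
The indeterminate product → 0, so the limit = 1.

Final answer: 1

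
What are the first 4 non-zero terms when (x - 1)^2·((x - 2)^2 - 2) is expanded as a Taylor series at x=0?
-6·x^3 + 11·x^2 - 8·x + 2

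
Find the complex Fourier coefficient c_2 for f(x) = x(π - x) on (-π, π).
Compute the real Fourier coefficients first: a_2 = -1, b_2 = -π.
Then c_2 = (a_2 − i·b_2)/2 = -1/2 + i·π/2.

Final answer: -1/2 + i·π/2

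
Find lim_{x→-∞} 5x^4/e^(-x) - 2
The quotient is an ∞/∞ indeterminate form as x → -∞.
Compare growth rates of the dominant terms (exponentials ≫ polynomials ≫ logarithms), or apply L'Hôpital's rule; the quotient → 0.
Adding the constant: 0 - 2 = -2. Limit = -2.

Final answer: -2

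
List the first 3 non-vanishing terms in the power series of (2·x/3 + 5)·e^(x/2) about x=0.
23·x^2/24 + 19·x/6 + 5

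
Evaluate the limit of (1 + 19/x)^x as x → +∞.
As x → +∞: this is the defining limit (1 + 19/x)^x → e^19.
Limit = e^(19).

Final answer: e^(19)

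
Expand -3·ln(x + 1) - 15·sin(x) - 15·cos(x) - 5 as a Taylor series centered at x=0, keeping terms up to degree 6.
25·x^6/48 - 29·x^5/40 + x^4/8 + 3·x^3/2 + 9·x^2 - 18·x - 20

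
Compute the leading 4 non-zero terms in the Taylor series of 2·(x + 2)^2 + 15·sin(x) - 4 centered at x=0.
-5·x^3/2 + 2·x^2 + 23·x + 4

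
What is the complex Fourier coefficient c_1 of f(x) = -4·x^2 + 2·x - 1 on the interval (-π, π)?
Compute the real Fourier coefficients first: a_1 = 16, b_1 = 4.
Then c_1 = (a_1 − i·b_1)/2 = 8 - 2·i.

Final answer: 8 - 2·i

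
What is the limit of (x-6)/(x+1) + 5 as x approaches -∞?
Evaluate the dominant behaviour as x → -∞; each term tends to a finite value or vanishes.
Limit = 6.

Final answer: 6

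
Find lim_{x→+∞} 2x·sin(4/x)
As x → +∞: let u = 4/x → 0⁺; then 2·x·sin(4/x) = 2·4·sin(u)/u → 2·4·1 = 8.
Limit = 8.

Final answer: 8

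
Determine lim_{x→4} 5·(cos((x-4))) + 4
Direct substitution at x = 4 gives 9.

Final answer: 9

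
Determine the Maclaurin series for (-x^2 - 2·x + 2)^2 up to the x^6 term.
x^4 + 4·x^3 - 8·x + 4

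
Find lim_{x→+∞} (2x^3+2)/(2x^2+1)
This is an ∞/∞ indeterminate form as x → +∞.
Divide numerator and denominator by x^3 and let the lower-order terms vanish; the numerator's degree 3 exceeds the denominator's degree 2, so the quotient diverges.
Limit = ∞.

Final answer: ∞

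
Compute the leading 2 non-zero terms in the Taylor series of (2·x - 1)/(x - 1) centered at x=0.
1 - x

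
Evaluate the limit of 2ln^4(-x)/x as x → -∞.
This is an ∞/∞ indeterminate form as x → -∞.
Compare growth rates of the dominant terms (exponentials ≫ polynomials ≫ logarithms), or apply L'Hôpital's rule; the quotient → 0.
Limit = 0.

Final answer: 0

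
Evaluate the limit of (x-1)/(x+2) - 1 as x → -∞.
Evaluate the dominant behaviour as x → -∞; each term tends to a finite value or vanishes.
Limit = 0.

Final answer: 0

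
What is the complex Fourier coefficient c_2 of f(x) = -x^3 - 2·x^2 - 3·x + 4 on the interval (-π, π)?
Compute the real Fourier coefficients first: a_2 = -2, b_2 = 3/2 + π^2.
Then c_2 = (a_2 − i·b_2)/2 = -1 - i·π^2/2 - 3·i/4.

Final answer: -1 - i·π^2/2 - 3·i/4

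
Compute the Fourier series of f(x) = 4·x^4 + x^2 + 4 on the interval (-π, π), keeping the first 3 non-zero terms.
(188 - 32·π^2)·cos(x) + (-11 + 8·π^2)·cos(2·x) + π^2/3 + 4 + 4·π^4/5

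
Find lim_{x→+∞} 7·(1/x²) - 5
Evaluate the dominant behaviour as x → +∞; each term tends to a finite value or vanishes.
Limit = -5.

Final answer: -5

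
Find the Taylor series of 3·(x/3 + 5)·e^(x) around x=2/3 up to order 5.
47·e^(2/3)/3 + 50·e^(2/3)·(x - 2/3)/3 + 53·e^(2/3)·(x - 2/3)^2/6 + 28·e^(2/3)·(x - 2/3)^3/9 + 59·e^(2/3)·(x - 2/3)^4/72 + 31·e^(2/3)·(x - 2/3)^5/180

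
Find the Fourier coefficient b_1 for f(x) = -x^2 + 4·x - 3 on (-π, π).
b_1 = (1/π) ∫_{-π}^{π} f(x)·sin(1x) dx.
Evaluate the integral (use parity and integration by parts as needed): b_1 = 8.

Final answer: 8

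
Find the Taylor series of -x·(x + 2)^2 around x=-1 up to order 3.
1 + (x + 1) - (x + 1)^2 - (x + 1)^3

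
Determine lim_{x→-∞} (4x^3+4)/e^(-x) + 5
The quotient is an ∞/∞ indeterminate form as x → -∞.
Compare growth rates of the dominant terms (exponentials ≫ polynomials ≫ logarithms), or apply L'Hôpital's rule; the quotient → 0.
Adding the constant: 0 + 5 = 5. Limit = 5.

Final answer: 5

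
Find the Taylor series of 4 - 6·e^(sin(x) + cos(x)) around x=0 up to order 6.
-71·e·x^6/120 - 3·e·x^5/5 + 5·e·x^4/4 + 3·e·x^3 - 6·e·x - 6·e + 4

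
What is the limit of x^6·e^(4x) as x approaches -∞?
This is a 0·∞ indeterminate form at x → -∞.
Rewrite the product as x^6 / e^(-4x) (an ∞/∞ form) and apply L'Hôpital, or use the standard hierarchy e^(4|x|) ≫ |x^6| as x → -∞.
The indeterminate product → 0, so the limit = 0.

Final answer: 0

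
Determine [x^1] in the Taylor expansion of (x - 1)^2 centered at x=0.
Expand to order 1: (x - 1)^2 = 1 - 2·x + O(x^2).
The coefficient of x^1 is -2.

Final answer: -2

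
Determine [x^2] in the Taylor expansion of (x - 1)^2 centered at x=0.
Expand to order 2: (x - 1)^2 = x^2 - 2·x + 1 + O(x^3).
The coefficient of x^2 is 1.

Final answer: 1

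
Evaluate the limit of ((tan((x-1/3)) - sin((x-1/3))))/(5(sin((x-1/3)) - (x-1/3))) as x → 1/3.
Both numerator and denominator → 0 as x → 1/3; this is a 0/0 indeterminate form.
Expand each to leading order near x = 1/3: numerator ~ (x - 1/3)^3/2, denominator ~ -5·(x - 1/3)^3/6.
The limit of the ratio is -3/5.

Final answer: -3/5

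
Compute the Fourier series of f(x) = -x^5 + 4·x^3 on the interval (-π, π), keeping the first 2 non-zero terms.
(-288 - 2·π^4 + 48·π^2)·sin(x) + (-9·π^2 + 27/2 + π^4)·sin(2·x)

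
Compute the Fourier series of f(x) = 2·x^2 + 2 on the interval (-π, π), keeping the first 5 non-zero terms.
-8·cos(x) + 2·cos(2·x) - 8·cos(3·x)/9 + cos(4·x)/2 + 2 + 2·π^2/3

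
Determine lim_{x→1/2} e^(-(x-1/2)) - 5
Direct substitution at x = 1/2 gives -4.

Final answer: -4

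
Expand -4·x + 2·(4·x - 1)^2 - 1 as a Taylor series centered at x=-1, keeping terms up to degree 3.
53 - 84·(x + 1) + 32·(x + 1)^2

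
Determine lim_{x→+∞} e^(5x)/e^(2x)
This is an ∞/∞ indeterminate form as x → +∞.
Rewrite e^(5x)/e^(2x) = e^((5−2)x) = e^(3x); the exponent coefficient is 3 > 0 so e^(3x) → ∞.
Limit = ∞.

Final answer: ∞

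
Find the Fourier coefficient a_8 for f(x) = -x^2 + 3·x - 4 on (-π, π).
a_8 = (1/π) ∫_{-π}^{π} f(x)·cos(8x) dx.
Evaluate the integral (use parity and integration by parts as needed): a_8 = -1/16.

Final answer: -1/16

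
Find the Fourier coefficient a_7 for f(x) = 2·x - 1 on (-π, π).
a_7 = (1/π) ∫_{-π}^{π} f(x)·cos(7x) dx.
Evaluate the integral (use parity and integration by parts as needed): a_7 = 0.

Final answer: 0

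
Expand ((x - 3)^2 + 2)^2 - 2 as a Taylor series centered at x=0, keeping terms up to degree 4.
x^4 - 12·x^3 + 58·x^2 - 132·x + 119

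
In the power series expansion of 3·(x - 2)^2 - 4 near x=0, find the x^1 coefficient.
Expand to order 1: 3·(x - 2)^2 - 4 = 8 - 12·x + O(x^2).
The coefficient of x^1 is -12.

Final answer: -12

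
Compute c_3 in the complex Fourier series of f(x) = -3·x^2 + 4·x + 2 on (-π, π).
Compute the real Fourier coefficients first: a_3 = 4/3, b_3 = 8/3.
Then c_3 = (a_3 − i·b_3)/2 = 2/3 - 4·i/3.

Final answer: 2/3 - 4·i/3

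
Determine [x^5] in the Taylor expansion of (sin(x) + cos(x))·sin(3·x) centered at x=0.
Expand to order 5: (sin(x) + cos(x))·sin(3·x) = 22·x^5/5 - 5·x^4 - 6·x^3 + 3·x^2 + 3·x + O(x^6).
The coefficient of x^5 is 22/5.

Final answer: 22/5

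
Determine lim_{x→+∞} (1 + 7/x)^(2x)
As x → +∞: write (1 + 7/x)^(2x) = ((1 + 7/x)^x)^2 → (e^7)^2 = e^14.
Limit = e^(14).

Final answer: e^(14)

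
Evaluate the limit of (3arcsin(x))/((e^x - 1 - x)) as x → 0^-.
Both numerator and denominator → 0 as x → 0^-; this is a 0/0 indeterminate form.
Expand each to leading order near x = 0: numerator ~ 3·x, denominator ~ x^2/2.
The limit of the ratio is -∞.

Final answer: -∞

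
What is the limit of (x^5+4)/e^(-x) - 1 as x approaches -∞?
The quotient is an ∞/∞ indeterminate form as x → -∞.
Compare growth rates of the dominant terms (exponentials ≫ polynomials ≫ logarithms), or apply L'Hôpital's rule; the quotient → 0.
Adding the constant: 0 - 1 = -1. Limit = -1.

Final answer: -1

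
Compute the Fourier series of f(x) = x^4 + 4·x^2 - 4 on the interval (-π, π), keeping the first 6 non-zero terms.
(32 - 8·π^2)·cos(x) + (1 + 2·π^2)·cos(2·x) + (-8·π^2/9 - 32/27)·cos(3·x) + (13/16 + π^2/2)·cos(4·x) + (-8·π^2/25 - 352/625)·cos(5·x) - 4 + 4·π^2/3 + π^4/5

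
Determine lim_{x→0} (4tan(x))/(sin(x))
Both numerator and denominator → 0 as x → 0; this is a 0/0 indeterminate form.
Expand each to leading order near x = 0: numerator ~ 4·x, denominator ~ x.
The limit of the ratio is 4.

Final answer: 4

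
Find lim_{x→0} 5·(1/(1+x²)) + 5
Direct substitution at x = 0 gives 10.

Final answer: 10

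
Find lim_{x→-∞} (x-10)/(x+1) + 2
Evaluate the dominant behaviour as x → -∞; each term tends to a finite value or vanishes.
Limit = 3.

Final answer: 3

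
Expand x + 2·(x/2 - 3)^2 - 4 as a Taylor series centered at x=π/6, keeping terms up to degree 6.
-5·π/6 + π^2/72 + 14 + (-5 + π/6)·(x - π/6) + (x - π/6)^2/2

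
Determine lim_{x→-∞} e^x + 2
Evaluate the dominant behaviour as x → -∞; each term tends to a finite value or vanishes.
Limit = 2.

Final answer: 2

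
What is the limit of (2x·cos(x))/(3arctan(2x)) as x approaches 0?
Both numerator and denominator → 0 as x → 0; this is a 0/0 indeterminate form.
Expand each to leading order near x = 0: numerator ~ 2·x, denominator ~ 6·x.
The limit of the ratio is 1/3.

Final answer: 1/3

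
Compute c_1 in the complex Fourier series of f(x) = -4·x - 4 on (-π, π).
Compute the real Fourier coefficients first: a_1 = 0, b_1 = -8.
Then c_1 = (a_1 − i·b_1)/2 = 4·i.

Final answer: 4·i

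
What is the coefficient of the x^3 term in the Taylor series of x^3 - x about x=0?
Expand to order 3: x^3 - x = x^3 - x + O(x^4).
The coefficient of x^3 is 1.

Final answer: 1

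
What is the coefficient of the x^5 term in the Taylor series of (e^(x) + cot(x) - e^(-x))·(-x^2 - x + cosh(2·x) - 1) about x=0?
Expand to order 5: (e^(x) + cot(x) - e^(-x))·(-x^2 - x + cosh(2·x) - 1) = 68·x^5/45 - 14·x^4/45 + 7·x^3/3 - 5·x^2/3 + x - 1 + O(x^6).
The coefficient of x^5 is 68/45.

Final answer: 68/45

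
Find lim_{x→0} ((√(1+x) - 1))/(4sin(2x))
Both numerator and denominator → 0 as x → 0; this is a 0/0 indeterminate form.
Expand each to leading order near x = 0: numerator ~ x/2, denominator ~ 8·x.
The limit of the ratio is 1/16.

Final answer: 1/16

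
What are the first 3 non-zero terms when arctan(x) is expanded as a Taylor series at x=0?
x^5/5 - x^3/3 + x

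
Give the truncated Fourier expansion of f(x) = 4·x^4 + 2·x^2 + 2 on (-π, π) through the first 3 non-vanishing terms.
(184 - 32·π^2)·cos(x) + (-10 + 8·π^2)·cos(2·x) + 2 + 2·π^2/3 + 4·π^4/5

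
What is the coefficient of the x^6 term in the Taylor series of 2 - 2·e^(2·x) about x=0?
Expand to order 6: 2 - 2·e^(2·x) = -8·x^6/45 - 8·x^5/15 - 4·x^4/3 - 8·x^3/3 - 4·x^2 - 4·x + O(x^7).
The coefficient of x^6 is -8/45.

Final answer: -8/45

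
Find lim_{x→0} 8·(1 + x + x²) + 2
Direct substitution at x = 0 gives 10.

Final answer: 10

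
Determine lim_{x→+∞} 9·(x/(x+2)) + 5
Evaluate the dominant behaviour as x → +∞; each term tends to a finite value or vanishes.
Limit = 14.

Final answer: 14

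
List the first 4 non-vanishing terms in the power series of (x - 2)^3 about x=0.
x^3 - 6·x^2 + 12·x - 8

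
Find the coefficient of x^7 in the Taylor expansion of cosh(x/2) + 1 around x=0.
Expand to order 7: cosh(x/2) + 1 = x^6/46080 + x^4/384 + x^2/8 + 2 + O(x^8).
The coefficient of x^7 is 0.

Final answer: 0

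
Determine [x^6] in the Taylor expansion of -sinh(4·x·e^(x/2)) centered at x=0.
Expand to order 6: -sinh(4·x·e^(x/2)) = -8747·x^6/320 - 3287·x^5/160 - 193·x^4/12 - 67·x^3/6 - 2·x^2 - 4·x + O(x^7).
The coefficient of x^6 is -8747/320.

Final answer: -8747/320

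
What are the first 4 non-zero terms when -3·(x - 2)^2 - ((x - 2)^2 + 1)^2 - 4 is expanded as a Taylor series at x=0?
8·x^3 - 29·x^2 + 52·x - 41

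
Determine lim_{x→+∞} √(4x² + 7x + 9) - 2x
As x → +∞: multiply by the conjugate to get (7x+9)/(√(4x²+7x+9)+2x); the denominator ~ 4x, so the limit is 7/4.
Limit = 7/4.

Final answer: 7/4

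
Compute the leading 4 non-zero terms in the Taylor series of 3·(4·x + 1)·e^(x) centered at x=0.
13·x^3/2 + 27·x^2/2 + 15·x + 3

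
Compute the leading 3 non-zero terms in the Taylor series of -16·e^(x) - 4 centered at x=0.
-8·x^2 - 16·x - 20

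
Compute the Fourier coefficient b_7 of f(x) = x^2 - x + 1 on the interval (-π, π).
b_7 = (1/π) ∫_{-π}^{π} f(x)·sin(7x) dx.
Evaluate the integral (use parity and integration by parts as needed): b_7 = -2/7.

Final answer: -2/7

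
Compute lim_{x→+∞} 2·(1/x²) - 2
Evaluate the dominant behaviour as x → +∞; each term tends to a finite value or vanishes.
Limit = -2.

Final answer: -2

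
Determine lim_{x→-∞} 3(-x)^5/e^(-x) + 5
The quotient is an ∞/∞ indeterminate form as x → -∞.
Compare growth rates of the dominant terms (exponentials ≫ polynomials ≫ logarithms), or apply L'Hôpital's rule; the quotient → 0.
Adding the constant: 0 + 5 = 5. Limit = 5.

Final answer: 5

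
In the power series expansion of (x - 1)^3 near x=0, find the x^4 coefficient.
Expand to order 4: (x - 1)^3 = x^3 - 3·x^2 + 3·x - 1 + O(x^5).
The coefficient of x^4 is 0.

Final answer: 0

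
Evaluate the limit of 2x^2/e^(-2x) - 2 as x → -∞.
The quotient is an ∞/∞ indeterminate form as x → -∞.
Compare growth rates of the dominant terms (exponentials ≫ polynomials ≫ logarithms), or apply L'Hôpital's rule; the quotient → 0.
Adding the constant: 0 - 2 = -2. Limit = -2.

Final answer: -2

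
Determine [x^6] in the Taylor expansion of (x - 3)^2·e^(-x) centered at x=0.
Expand to order 6: (x - 3)^2·e^(-x) = 5·x^6/48 - 59·x^5/120 + 15·x^4/8 - 11·x^3/2 + 23·x^2/2 - 15·x + 9 + O(x^7).
The coefficient of x^6 is 5/48.

Final answer: 5/48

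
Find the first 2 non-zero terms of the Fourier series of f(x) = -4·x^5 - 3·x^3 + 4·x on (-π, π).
(-916 - 8·π^4 + 154·π^2)·sin(x) + (-17·π^2 + 43/2 + 4·π^4)·sin(2·x)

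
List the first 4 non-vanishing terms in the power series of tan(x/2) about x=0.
17·x^7/40320 + x^5/240 + x^3/24 + x/2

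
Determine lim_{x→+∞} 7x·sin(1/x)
As x → +∞: let u = 1/x → 0⁺; then 7·x·sin(1/x) = 7·1·sin(u)/u → 7·1·1 = 7.
Limit = 7.

Final answer: 7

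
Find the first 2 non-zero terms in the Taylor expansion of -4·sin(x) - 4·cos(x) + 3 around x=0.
-4·x - 1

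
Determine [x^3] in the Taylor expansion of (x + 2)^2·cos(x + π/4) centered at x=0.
Expand to order 3: (x + 2)^2·cos(x + π/4) = -7·√(2)·x^3/6 - 5·√(2)·x^2/2 + 2·√(2) + O(x^4).
The coefficient of x^3 is -7·√(2)/6.

Final answer: -7·√(2)/6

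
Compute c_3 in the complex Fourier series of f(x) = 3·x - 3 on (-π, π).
Compute the real Fourier coefficients first: a_3 = 0, b_3 = 2.
Then c_3 = (a_3 − i·b_3)/2 = -i.

Final answer: -i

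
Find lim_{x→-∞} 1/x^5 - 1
Evaluate the dominant behaviour as x → -∞; each term tends to a finite value or vanishes.
Limit = -1.

Final answer: -1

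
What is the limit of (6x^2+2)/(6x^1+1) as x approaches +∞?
This is an ∞/∞ indeterminate form as x → +∞.
Divide numerator and denominator by x^2 and let the lower-order terms vanish; the numerator's degree 2 exceeds the denominator's degree 1, so the quotient diverges.
Limit = ∞.

Final answer: ∞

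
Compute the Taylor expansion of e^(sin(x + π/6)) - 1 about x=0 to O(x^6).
5·√(3)·x^5·e^(1/2)/768 - 55·x^4·e^(1/2)/384 - 7·√(3)·x^3·e^(1/2)/48 + x^2·e^(1/2)/8 + √(3)·x·e^(1/2)/2 - 1 + e^(1/2)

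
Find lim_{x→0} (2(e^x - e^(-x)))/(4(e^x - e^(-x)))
Both numerator and denominator → 0 as x → 0; this is a 0/0 indeterminate form.
Expand each to leading order near x = 0: numerator ~ 4·x, denominator ~ 8·x.
The limit of the ratio is 1/2.

Final answer: 1/2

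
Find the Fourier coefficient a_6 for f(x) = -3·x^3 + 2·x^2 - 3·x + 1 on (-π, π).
a_6 = (1/π) ∫_{-π}^{π} f(x)·cos(6x) dx.
Evaluate the integral (use parity and integration by parts as needed): a_6 = 2/9.

Final answer: 2/9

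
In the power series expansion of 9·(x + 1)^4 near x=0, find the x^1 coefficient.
Expand to order 1: 9·(x + 1)^4 = 36·x + 9 + O(x^2).
The coefficient of x^1 is 36.

Final answer: 36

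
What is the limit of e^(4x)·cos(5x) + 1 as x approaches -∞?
Evaluate the dominant behaviour as x → -∞; each term tends to a finite value or vanishes.
Limit = 1.

Final answer: 1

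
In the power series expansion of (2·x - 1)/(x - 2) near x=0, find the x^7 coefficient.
Expand to order 7: (2·x - 1)/(x - 2) = -3·x^7/256 - 3·x^6/128 - 3·x^5/64 - 3·x^4/32 - 3·x^3/16 - 3·x^2/8 - 3·x/4 + 1/2 + O(x^8).
The coefficient of x^7 is -3/256.

Final answer: -3/256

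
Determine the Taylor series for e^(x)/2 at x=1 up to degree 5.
e/2 + e·(x - 1)/2 + e·(x - 1)^2/4 + e·(x - 1)^3/12 + e·(x - 1)^4/48 + e·(x - 1)^5/240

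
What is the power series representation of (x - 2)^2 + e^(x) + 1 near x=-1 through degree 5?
(1 + 10·e)·e^(-1) + (1 - 6·e)·e^(-1)·(x + 1) + (1 + 2·e)·e^(-1)·(x + 1)^2/2 + e^(-1)·(x + 1)^3/6 + e^(-1)·(x + 1)^4/24 + e^(-1)·(x + 1)^5/120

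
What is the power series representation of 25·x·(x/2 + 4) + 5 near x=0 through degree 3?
25·x^2/2 + 100·x + 5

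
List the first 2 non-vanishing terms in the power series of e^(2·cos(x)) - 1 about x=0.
-x^2·e^(2) - 1 + e^(2)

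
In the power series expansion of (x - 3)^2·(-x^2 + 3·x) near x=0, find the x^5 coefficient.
Expand to order 5: (x - 3)^2·(-x^2 + 3·x) = -x^4 + 9·x^3 - 27·x^2 + 27·x + O(x^6).
The coefficient of x^5 is 0.

Final answer: 0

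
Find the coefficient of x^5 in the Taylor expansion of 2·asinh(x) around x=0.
Expand to order 5: 2·asinh(x) = 3·x^5/20 - x^3/3 + 2·x + O(x^6).
The coefficient of x^5 is 3/20.

Final answer: 3/20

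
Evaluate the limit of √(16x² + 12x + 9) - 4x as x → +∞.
As x → +∞: multiply by the conjugate to get (12x+9)/(√(16x²+12x+9)+4x); the denominator ~ 8x, so the limit is 12/8 = 3/2.
Limit = 3/2.

Final answer: 3/2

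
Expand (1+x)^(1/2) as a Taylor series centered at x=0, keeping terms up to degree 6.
-21·x^6/1024 + 7·x^5/256 - 5·x^4/128 + x^3/16 - x^2/8 + x/2 + 1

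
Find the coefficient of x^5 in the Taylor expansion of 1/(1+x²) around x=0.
Expand to order 5: 1/(1+x²) = x^4 - x^2 + 1 + O(x^6).
The coefficient of x^5 is 0.

Final answer: 0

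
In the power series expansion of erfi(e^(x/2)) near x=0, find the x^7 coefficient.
Expand to order 7: erfi(e^(x/2)) = 27509·e·x^7/(322560·√(π)) + 671·e·x^6/(4608·√(π)) + 457·e·x^5/(1920·√(π)) + 71·e·x^4/(192·√(π)) + 13·e·x^3/(24·√(π)) + 3·e·x^2/(4·√(π)) + e·x/√(π) + erfi(1) + O(x^8).
The coefficient of x^7 is 27509·e/(322560·√(π)).

Final answer: 27509·e/(322560·√(π))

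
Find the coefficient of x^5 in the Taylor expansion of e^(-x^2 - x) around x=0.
Expand to order 5: e^(-x^2 - x) = -41·x^5/120 + x^4/24 + 5·x^3/6 - x^2/2 - x + 1 + O(x^6).
The coefficient of x^5 is -41/120.

Final answer: -41/120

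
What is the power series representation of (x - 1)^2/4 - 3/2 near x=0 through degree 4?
x^2/4 - x/2 - 5/4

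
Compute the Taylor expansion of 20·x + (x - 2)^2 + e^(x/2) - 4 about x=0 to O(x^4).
x^3/48 + 9·x^2/8 + 33·x/2 + 1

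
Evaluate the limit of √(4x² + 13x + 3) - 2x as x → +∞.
As x → +∞: multiply by the conjugate to get (13x+3)/(√(4x²+13x+3)+2x); the denominator ~ 4x, so the limit is 13/4.
Limit = 13/4.

Final answer: 13/4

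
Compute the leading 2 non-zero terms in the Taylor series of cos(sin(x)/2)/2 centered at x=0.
1/2 - x^2/16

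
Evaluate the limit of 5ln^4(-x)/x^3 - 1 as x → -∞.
The quotient is an ∞/∞ indeterminate form as x → -∞.
Compare growth rates of the dominant terms (exponentials ≫ polynomials ≫ logarithms), or apply L'Hôpital's rule; the quotient → 0.
Adding the constant: 0 - 1 = -1. Limit = -1.

Final answer: -1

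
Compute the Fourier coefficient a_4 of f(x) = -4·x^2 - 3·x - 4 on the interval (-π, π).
a_4 = (1/π) ∫_{-π}^{π} f(x)·cos(4x) dx.
Evaluate the integral (use parity and integration by parts as needed): a_4 = -1.

Final answer: -1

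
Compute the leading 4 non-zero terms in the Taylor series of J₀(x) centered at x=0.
-x^6/2304 + x^4/64 - x^2/4 + 1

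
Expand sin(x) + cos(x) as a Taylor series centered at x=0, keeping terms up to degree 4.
x^4/24 - x^3/6 - x^2/2 + x + 1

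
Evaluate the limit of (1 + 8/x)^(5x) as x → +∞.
As x → +∞: write (1 + 8/x)^(5x) = ((1 + 8/x)^x)^5 → (e^8)^5 = e^40.
Limit = e^(40).

Final answer: e^(40)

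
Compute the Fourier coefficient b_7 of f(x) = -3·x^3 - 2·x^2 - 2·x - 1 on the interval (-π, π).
b_7 = (1/π) ∫_{-π}^{π} f(x)·sin(7x) dx.
Evaluate the integral (use parity and integration by parts as needed): b_7 = -6·π^2/7 - 160/343.

Final answer: -6·π^2/7 - 160/343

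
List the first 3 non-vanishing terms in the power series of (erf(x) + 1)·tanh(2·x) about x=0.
-8·x^3/3 + 4·x^2/√(π) + 2·x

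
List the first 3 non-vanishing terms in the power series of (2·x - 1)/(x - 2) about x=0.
-3·x^2/8 - 3·x/4 + 1/2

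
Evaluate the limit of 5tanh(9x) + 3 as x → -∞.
Evaluate the dominant behaviour as x → -∞; each term tends to a finite value or vanishes.
Limit = -2.

Final answer: -2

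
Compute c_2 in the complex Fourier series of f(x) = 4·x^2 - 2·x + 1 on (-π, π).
Compute the real Fourier coefficients first: a_2 = 4, b_2 = 2.
Then c_2 = (a_2 − i·b_2)/2 = 2 - i.

Final answer: 2 - i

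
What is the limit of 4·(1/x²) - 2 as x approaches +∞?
Evaluate the dominant behaviour as x → +∞; each term tends to a finite value or vanishes.
Limit = -2.

Final answer: -2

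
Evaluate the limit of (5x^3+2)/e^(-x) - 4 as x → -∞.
The quotient is an ∞/∞ indeterminate form as x → -∞.
Compare growth rates of the dominant terms (exponentials ≫ polynomials ≫ logarithms), or apply L'Hôpital's rule; the quotient → 0.
Adding the constant: 0 - 4 = -4. Limit = -4.

Final answer: -4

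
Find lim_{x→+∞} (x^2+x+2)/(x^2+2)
This is an ∞/∞ indeterminate form as x → +∞.
Divide numerator and denominator by x^2 and let the lower-order terms vanish; the leading terms give 1/1 = 1.
Limit = 1.

Final answer: 1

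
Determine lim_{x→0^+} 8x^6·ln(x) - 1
The product is a 0·∞ indeterminate form at x → 0⁺.
Rewrite the product as 8·ln(x) / x^(-6) and apply L'Hôpital, or use the standard hierarchy x^(-6) ≫ |ln x| as x → 0⁺.
The indeterminate product → 0, so the limit = -1.

Final answer: -1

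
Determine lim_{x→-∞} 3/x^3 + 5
Evaluate the dominant behaviour as x → -∞; each term tends to a finite value or vanishes.
Limit = 5.

Final answer: 5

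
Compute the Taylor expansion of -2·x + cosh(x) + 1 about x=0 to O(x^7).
x^6/720 + x^4/24 + x^2/2 - 2·x + 2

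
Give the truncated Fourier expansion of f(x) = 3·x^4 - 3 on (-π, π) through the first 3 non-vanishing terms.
(144 - 24·π^2)·cos(x) + (-9 + 6·π^2)·cos(2·x) - 3 + 3·π^4/5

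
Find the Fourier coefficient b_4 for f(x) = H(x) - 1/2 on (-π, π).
b_4 = (1/π) ∫_{-π}^{π} f(x)·sin(4x) dx.
Evaluate the integral (use parity and integration by parts as needed): b_4 = 0.

Final answer: 0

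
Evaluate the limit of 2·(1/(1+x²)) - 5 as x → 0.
Direct substitution at x = 0 gives -3.

Final answer: -3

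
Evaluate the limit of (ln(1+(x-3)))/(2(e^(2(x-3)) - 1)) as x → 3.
Both numerator and denominator → 0 as x → 3; this is a 0/0 indeterminate form.
Expand each to leading order near x = 3: numerator ~ (x - 3), denominator ~ 4·(x - 3).
The limit of the ratio is 1/4.

Final answer: 1/4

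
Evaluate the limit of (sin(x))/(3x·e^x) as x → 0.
Both numerator and denominator → 0 as x → 0; this is a 0/0 indeterminate form.
Expand each to leading order near x = 0: numerator ~ x, denominator ~ 3·x.
The limit of the ratio is 1/3.

Final answer: 1/3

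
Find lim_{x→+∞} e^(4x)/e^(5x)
This is an ∞/∞ indeterminate form as x → +∞.
Rewrite e^(4x)/e^(5x) = e^((4−5)x) = e^(-x); the exponent coefficient is -1 < 0 so e^(-x) → 0.
Limit = 0.

Final answer: 0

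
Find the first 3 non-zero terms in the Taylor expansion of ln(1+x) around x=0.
x^3/3 - x^2/2 + x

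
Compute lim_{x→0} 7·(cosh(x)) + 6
Direct substitution at x = 0 gives 13.

Final answer: 13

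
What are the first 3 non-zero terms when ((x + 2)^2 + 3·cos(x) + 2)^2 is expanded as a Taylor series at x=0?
7·x^2 + 72·x + 81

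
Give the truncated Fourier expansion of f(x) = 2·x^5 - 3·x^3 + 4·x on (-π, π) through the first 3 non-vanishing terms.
(-86·π^2 + 4·π^4 + 524)·sin(x) + (-2·π^4 - 47/2 + 13·π^2)·sin(2·x) + (-134·π^2/27 + 484/81 + 4·π^4/3)·sin(3·x)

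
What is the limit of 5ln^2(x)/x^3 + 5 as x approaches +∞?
The quotient is an ∞/∞ indeterminate form as x → +∞.
The polynomial denominator x^3 dominates the logarithmic numerator (any positive power of x ≫ ln^2(x) as x → ∞), so the quotient → 0.
Adding the constant: 0 + 5 = 5. Limit = 5.

Final answer: 5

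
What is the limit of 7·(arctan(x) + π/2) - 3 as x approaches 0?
Direct substitution at x = 0 gives -3 + 7·π/2.

Final answer: -3 + 7·π/2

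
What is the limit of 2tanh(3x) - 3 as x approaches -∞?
Evaluate the dominant behaviour as x → -∞; each term tends to a finite value or vanishes.
Limit = -5.

Final answer: -5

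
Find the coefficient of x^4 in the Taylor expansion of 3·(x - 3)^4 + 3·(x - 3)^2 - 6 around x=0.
Expand to order 4: 3·(x - 3)^4 + 3·(x - 3)^2 - 6 = 3·x^4 - 36·x^3 + 165·x^2 - 342·x + 264 + O(x^5).
The coefficient of x^4 is 3.

Final answer: 3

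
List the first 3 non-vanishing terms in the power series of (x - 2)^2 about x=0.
x^2 - 4·x + 4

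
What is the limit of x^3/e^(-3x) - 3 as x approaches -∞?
The quotient is an ∞/∞ indeterminate form as x → -∞.
Compare growth rates of the dominant terms (exponentials ≫ polynomials ≫ logarithms), or apply L'Hôpital's rule; the quotient → 0.
Adding the constant: 0 - 3 = -3. Limit = -3.

Final answer: -3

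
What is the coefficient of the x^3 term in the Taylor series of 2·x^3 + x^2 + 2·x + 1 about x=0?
Expand to order 3: 2·x^3 + x^2 + 2·x + 1 = 2·x^3 + x^2 + 2·x + 1 + O(x^4).
The coefficient of x^3 is 2.

Final answer: 2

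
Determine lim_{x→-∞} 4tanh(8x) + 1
Evaluate the dominant behaviour as x → -∞; each term tends to a finite value or vanishes.
Limit = -3.

Final answer: -3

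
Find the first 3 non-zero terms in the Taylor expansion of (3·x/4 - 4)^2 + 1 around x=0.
9·x^2/16 - 6·x + 17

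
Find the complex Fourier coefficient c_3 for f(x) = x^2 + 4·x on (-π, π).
Compute the real Fourier coefficients first: a_3 = -4/9, b_3 = 8/3.
Then c_3 = (a_3 − i·b_3)/2 = -2/9 - 4·i/3.

Final answer: -2/9 - 4·i/3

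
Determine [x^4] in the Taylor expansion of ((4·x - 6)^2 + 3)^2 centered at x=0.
Expand to order 4: ((4·x - 6)^2 + 3)^2 = 256·x^4 - 1536·x^3 + 3552·x^2 - 3744·x + 1521 + O(x^5).
The coefficient of x^4 is 256.

Final answer: 256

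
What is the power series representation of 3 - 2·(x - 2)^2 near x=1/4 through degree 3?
-25/8 + 7·(x - 1/4) - 2·(x - 1/4)^2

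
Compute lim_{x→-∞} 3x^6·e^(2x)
This is a 0·∞ indeterminate form at x → -∞.
Rewrite the product as 3x^6 / e^(-2x) (an ∞/∞ form) and apply L'Hôpital, or use the standard hierarchy e^(2|x|) ≫ |x^6| as x → -∞.
The indeterminate product → 0, so the limit = 0.

Final answer: 0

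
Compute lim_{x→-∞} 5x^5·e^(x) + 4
The product is a 0·∞ indeterminate form at x → -∞.
Rewrite the product as 5x^5 / e^(-x) (an ∞/∞ form) and apply L'Hôpital, or use the standard hierarchy e^(|x|) ≫ |x^5| as x → -∞.
The indeterminate product → 0, so the limit = 4.

Final answer: 4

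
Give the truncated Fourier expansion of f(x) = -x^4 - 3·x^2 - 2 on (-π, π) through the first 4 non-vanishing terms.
(-36 + 8·π^2)·cos(x) - 2·π^2·cos(2·x) + (20/27 + 8·π^2/9)·cos(3·x) - π^4/5 - π^2 - 2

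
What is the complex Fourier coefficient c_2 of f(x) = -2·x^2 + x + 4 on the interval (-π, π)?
Compute the real Fourier coefficients first: a_2 = -2, b_2 = -1.
Then c_2 = (a_2 − i·b_2)/2 = -1 + i/2.

Final answer: -1 + i/2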